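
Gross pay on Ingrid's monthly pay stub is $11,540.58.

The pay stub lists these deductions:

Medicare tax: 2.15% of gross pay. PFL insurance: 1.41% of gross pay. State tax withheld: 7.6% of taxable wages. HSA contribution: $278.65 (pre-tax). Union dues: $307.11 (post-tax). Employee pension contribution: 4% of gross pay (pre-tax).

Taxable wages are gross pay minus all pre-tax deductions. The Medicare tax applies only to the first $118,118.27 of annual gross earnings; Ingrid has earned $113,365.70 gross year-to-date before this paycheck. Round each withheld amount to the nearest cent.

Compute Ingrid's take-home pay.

HSA contribution: $278.65
Employee pension contribution: $11,540.58 × 0.04 = $461.62
Pre-tax total = $278.65 + $461.62 = $740.27
Taxable wages = $11,540.58 − $740.27 = $10,800.31
State tax withheld: $10,800.31 × 0.076 = $820.82
PFL insurance: $11,540.58 × 0.0141 = $162.72
Medicare tax: only $118,118.27 − $113,365.70 = $4,752.57 of this check is subject → $4,752.57 × 0.0215 = $102.18
Union dues: $307.11
Total deductions = $278.65 + $461.62 + $820.82 + $162.72 + $102.18 + $307.11 = $2,133.10
Net pay = $11,540.58 − $2,133.10 = $9,407.48

$9,407.48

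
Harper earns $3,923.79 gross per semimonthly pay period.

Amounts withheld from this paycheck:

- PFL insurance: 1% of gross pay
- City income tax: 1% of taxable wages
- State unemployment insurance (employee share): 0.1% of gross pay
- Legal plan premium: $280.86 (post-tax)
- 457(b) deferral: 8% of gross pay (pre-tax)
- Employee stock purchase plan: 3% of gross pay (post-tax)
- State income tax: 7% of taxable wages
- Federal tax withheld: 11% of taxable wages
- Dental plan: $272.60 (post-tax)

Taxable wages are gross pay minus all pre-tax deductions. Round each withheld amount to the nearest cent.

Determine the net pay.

457(b) deferral: $3,923.79 × 0.08 = $313.90
Taxable wages = $3,923.79 − $313.90 = $3,609.89
City income tax: $3,609.89 × 0.01 = $36.10
State income tax: $3,609.89 × 0.07 = $252.69
Federal tax withheld: $3,609.89 × 0.11 = $397.09
PFL insurance: $3,923.79 × 0.01 = $39.24
State unemployment insurance (employee share): $3,923.79 × 0.001 = $3.92
Employee stock purchase plan: $3,923.79 × 0.03 = $117.71
Dental plan: $272.60
Legal plan premium: $280.86
Total deductions = $313.90 + $36.10 + $252.69 + $397.09 + $39.24 + $3.92 + $117.71 + $272.60 + $280.86 = $1,714.11
Net pay = $3,923.79 − $1,714.11 = $2,209.68

$2,209.68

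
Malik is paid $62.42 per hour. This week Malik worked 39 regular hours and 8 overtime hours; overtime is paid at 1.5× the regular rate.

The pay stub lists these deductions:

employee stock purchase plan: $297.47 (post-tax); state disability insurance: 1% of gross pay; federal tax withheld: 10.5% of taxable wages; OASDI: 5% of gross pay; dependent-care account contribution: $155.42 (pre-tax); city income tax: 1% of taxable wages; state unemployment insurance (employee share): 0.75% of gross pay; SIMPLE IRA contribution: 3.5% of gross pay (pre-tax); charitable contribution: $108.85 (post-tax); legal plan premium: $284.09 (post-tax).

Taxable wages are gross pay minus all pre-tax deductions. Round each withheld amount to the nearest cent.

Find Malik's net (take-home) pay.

Regular pay: 39 × $62.42 = $2,434.38
Overtime pay: 8 × $62.42 × 1.5 = $749.04
Gross pay = $2,434.38 + $749.04 = $3,183.42
SIMPLE IRA contribution: $3,183.42 × 0.035 = $111.42
Dependent-care account contribution: $155.42
Pre-tax total = $111.42 + $155.42 = $266.84
Taxable wages = $3,183.42 − $266.84 = $2,916.58
Federal tax withheld: $2,916.58 × 0.105 = $306.24
City income tax: $2,916.58 × 0.01 = $29.17
State unemployment insurance (employee share): $3,183.42 × 0.0075 = $23.88
OASDI: $3,183.42 × 0.05 = $159.17
State disability insurance: $3,183.42 × 0.01 = $31.83
Charitable contribution: $108.85
Employee stock purchase plan: $297.47
Legal plan premium: $284.09
Total deductions = $111.42 + $155.42 + $306.24 + $29.17 + $23.88 + $159.17 + $31.83 + $108.85 + $297.47 + $284.09 = $1,507.54
Net pay = $3,183.42 − $1,507.54 = $1,675.88

$1,675.88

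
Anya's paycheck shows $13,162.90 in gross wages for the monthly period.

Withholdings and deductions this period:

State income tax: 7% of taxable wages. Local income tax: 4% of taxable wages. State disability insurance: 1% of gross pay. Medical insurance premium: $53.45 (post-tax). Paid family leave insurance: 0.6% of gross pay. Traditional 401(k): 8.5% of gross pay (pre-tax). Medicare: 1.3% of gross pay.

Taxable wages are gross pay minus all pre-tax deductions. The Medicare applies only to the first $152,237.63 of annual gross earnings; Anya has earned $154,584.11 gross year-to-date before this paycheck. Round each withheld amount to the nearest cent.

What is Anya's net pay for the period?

Traditional 401(k): $13,162.90 × 0.085 = $1,118.85
Taxable wages = $13,162.90 − $1,118.85 = $12,044.05
Local income tax: $12,044.05 × 0.04 = $481.76
State income tax: $12,044.05 × 0.07 = $843.08
State disability insurance: $13,162.90 × 0.01 = $131.63
Paid family leave insurance: $13,162.90 × 0.006 = $78.98
Medicare: annual cap $152,237.63 already reached (YTD $154,584.11), so $0.00
Medical insurance premium: $53.45
Total deductions = $1,118.85 + $481.76 + $843.08 + $131.63 + $78.98 + $0.00 + $53.45 = $2,707.75
Net pay = $13,162.90 − $2,707.75 = $10,455.15

$10,455.15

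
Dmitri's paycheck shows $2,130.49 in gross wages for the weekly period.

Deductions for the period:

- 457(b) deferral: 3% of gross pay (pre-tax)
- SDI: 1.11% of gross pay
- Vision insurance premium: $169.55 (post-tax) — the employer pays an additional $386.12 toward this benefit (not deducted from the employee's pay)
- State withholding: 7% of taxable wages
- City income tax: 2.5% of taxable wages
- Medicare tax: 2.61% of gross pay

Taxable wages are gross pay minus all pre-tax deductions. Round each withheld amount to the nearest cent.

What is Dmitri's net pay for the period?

$1,621.45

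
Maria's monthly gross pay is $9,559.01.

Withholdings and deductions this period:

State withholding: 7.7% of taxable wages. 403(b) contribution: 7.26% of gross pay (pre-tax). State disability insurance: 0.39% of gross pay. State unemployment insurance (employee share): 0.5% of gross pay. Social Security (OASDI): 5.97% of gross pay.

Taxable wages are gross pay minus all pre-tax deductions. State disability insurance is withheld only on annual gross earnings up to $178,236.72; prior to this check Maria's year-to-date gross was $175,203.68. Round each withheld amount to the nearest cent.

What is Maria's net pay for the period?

$7,552.12

403(b) contribution: $9,559.01 × 0.0726 = $693.98
Taxable wages = $9,559.01 − $693.98 = $8,865.03
State withholding: $8,865.03 × 0.077 = $682.61
State disability insurance: only $178,236.72 − $175,203.68 = $3,033.04 of this check is subject → $3,033.04 × 0.0039 = $11.83
State unemployment insurance (employee share): $9,559.01 × 0.005 = $47.80
Social Security (OASDI): $9,559.01 × 0.0597 = $570.67
Total deductions = $693.98 + $682.61 + $11.83 + $47.80 + $570.67 = $2,006.89
Net pay = $9,559.01 − $2,006.89 = $7,552.12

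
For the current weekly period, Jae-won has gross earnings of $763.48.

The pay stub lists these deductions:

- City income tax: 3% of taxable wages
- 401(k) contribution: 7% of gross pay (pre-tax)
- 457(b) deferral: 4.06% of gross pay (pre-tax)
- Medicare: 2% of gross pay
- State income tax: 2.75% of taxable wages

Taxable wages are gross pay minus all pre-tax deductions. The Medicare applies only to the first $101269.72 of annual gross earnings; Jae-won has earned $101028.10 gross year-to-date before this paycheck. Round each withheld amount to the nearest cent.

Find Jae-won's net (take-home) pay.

457(b) deferral: $763.48 × 0.0406 = $31.00
401(k) contribution: $763.48 × 0.07 = $53.44
Pre-tax total = $31.00 + $53.44 = $84.44
Taxable wages = $763.48 − $84.44 = $679.04
City income tax: $679.04 × 0.03 = $20.37
State income tax: $679.04 × 0.0275 = $18.67
Medicare: only $101269.72 − $101028.10 = $241.62 of this check is subject → $241.62 × 0.02 = $4.83
Total deductions = $31.00 + $53.44 + $20.37 + $18.67 + $4.83 = $128.31
Net pay = $763.48 − $128.31 = $635.17

$635.17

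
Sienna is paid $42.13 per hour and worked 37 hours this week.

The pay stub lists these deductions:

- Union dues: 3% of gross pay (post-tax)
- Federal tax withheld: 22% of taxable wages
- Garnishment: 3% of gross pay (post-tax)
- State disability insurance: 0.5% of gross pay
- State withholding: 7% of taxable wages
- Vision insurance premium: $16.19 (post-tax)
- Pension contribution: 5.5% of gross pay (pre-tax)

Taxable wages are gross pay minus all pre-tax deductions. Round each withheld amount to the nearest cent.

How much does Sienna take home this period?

$928.38

Gross pay: 37 × $42.13 = $1558.81
Pension contribution: $1558.81 × 0.055 = $85.73
Taxable wages = $1558.81 − $85.73 = $1473.08
Federal tax withheld: $1473.08 × 0.22 = $324.08
State withholding: $1473.08 × 0.07 = $103.12
State disability insurance: $1558.81 × 0.005 = $7.79
Vision insurance premium: $16.19
Union dues: $1558.81 × 0.03 = $46.76
Garnishment: $1558.81 × 0.03 = $46.76
Total deductions = $85.73 + $324.08 + $103.12 + $7.79 + $16.19 + $46.76 + $46.76 = $630.43
Net pay = $1558.81 − $630.43 = $928.38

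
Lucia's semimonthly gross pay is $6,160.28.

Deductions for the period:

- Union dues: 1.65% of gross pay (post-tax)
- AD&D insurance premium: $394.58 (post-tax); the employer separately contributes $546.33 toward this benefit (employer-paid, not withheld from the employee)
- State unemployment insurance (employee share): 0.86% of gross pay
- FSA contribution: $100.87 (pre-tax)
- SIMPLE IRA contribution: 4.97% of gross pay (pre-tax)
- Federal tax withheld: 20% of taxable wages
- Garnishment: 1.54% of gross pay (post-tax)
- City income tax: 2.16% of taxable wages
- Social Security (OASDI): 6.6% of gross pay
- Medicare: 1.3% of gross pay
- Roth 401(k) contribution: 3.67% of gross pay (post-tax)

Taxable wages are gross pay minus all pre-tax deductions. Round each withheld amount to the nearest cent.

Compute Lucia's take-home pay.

SIMPLE IRA contribution: $6,160.28 × 0.0497 = $306.17
FSA contribution: $100.87
Pre-tax total = $306.17 + $100.87 = $407.04
Taxable wages = $6,160.28 − $407.04 = $5,753.24
Federal tax withheld: $5,753.24 × 0.2 = $1,150.65
City income tax: $5,753.24 × 0.0216 = $124.27
Social Security (OASDI): $6,160.28 × 0.066 = $406.58
State unemployment insurance (employee share): $6,160.28 × 0.0086 = $52.98
Medicare: $6,160.28 × 0.013 = $80.08
Garnishment: $6,160.28 × 0.0154 = $94.87
Roth 401(k) contribution: $6,160.28 × 0.0367 = $226.08
Union dues: $6,160.28 × 0.0165 = $101.64
AD&D insurance premium: $394.58
(Employer's $546.33 toward AD&D insurance premium is not withheld from the employee.)
Total deductions = $306.17 + $100.87 + $1,150.65 + $124.27 + $406.58 + $52.98 + $80.08 + $94.87 + $226.08 + $101.64 + $394.58 = $3,038.77
Net pay = $6,160.28 − $3,038.77 = $3,121.51

$3,121.51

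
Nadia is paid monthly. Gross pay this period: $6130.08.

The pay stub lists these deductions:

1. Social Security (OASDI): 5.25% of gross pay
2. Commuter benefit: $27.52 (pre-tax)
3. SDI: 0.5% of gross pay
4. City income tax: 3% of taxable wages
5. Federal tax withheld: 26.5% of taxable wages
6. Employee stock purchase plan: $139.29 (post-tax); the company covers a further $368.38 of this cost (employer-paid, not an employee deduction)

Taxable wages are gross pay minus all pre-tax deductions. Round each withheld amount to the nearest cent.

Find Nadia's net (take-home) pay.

Commuter benefit: $27.52
Taxable wages = $6130.08 − $27.52 = $6102.56
Federal tax withheld: $6102.56 × 0.265 = $1617.18
City income tax: $6102.56 × 0.03 = $183.08
Social Security (OASDI): $6130.08 × 0.0525 = $321.83
SDI: $6130.08 × 0.005 = $30.65
Employee stock purchase plan: $139.29
(Employer's $368.38 toward employee stock purchase plan is not withheld from the employee.)
Total deductions = $27.52 + $1617.18 + $183.08 + $321.83 + $30.65 + $139.29 = $2319.55
Net pay = $6130.08 − $2319.55 = $3810.53

$3810.53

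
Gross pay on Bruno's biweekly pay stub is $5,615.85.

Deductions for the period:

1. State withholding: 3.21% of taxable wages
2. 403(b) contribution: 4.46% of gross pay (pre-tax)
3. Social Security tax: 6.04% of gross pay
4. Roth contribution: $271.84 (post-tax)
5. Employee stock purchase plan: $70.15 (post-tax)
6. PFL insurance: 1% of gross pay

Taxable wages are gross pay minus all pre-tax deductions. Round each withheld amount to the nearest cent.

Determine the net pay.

403(b) contribution: $5,615.85 × 0.0446 = $250.47
Taxable wages = $5,615.85 − $250.47 = $5,365.38
State withholding: $5,365.38 × 0.0321 = $172.23
Social Security tax: $5,615.85 × 0.0604 = $339.20
PFL insurance: $5,615.85 × 0.01 = $56.16
Roth contribution: $271.84
Employee stock purchase plan: $70.15
Total deductions = $250.47 + $172.23 + $339.20 + $56.16 + $271.84 + $70.15 = $1,160.05
Net pay = $5,615.85 − $1,160.05 = $4,455.80

$4,455.80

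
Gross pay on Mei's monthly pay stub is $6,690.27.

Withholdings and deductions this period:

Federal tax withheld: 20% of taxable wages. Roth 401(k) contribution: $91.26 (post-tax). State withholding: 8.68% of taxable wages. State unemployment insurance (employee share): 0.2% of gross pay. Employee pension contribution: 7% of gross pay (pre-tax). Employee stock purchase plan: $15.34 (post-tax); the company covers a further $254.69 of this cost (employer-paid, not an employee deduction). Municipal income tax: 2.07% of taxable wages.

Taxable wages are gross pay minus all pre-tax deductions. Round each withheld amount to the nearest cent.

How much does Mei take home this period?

$4,188.72

Employee pension contribution: $6,690.27 × 0.07 = $468.32
Taxable wages = $6,690.27 − $468.32 = $6,221.95
Municipal income tax: $6,221.95 × 0.0207 = $128.79
Federal tax withheld: $6,221.95 × 0.2 = $1,244.39
State withholding: $6,221.95 × 0.0868 = $540.07
State unemployment insurance (employee share): $6,690.27 × 0.002 = $13.38
Employee stock purchase plan: $15.34
Roth 401(k) contribution: $91.26
(Employer's $254.69 toward employee stock purchase plan is not withheld from the employee.)
Total deductions = $468.32 + $128.79 + $1,244.39 + $540.07 + $13.38 + $15.34 + $91.26 = $2,501.55
Net pay = $6,690.27 − $2,501.55 = $4,188.72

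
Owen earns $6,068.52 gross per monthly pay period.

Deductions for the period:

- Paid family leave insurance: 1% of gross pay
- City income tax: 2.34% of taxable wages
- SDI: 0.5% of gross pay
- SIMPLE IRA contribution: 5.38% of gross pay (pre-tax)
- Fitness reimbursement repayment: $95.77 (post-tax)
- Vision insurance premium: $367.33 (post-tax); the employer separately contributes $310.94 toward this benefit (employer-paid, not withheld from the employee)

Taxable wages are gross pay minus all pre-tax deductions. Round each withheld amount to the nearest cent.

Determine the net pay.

$5,053.54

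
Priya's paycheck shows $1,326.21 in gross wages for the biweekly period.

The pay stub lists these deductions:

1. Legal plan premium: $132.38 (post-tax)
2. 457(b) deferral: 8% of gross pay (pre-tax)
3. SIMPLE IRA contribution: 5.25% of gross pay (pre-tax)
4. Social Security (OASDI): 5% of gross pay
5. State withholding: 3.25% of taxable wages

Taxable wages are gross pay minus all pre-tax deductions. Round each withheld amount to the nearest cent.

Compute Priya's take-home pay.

457(b) deferral: $1,326.21 × 0.08 = $106.10
SIMPLE IRA contribution: $1,326.21 × 0.0525 = $69.63
Pre-tax total = $106.10 + $69.63 = $175.73
Taxable wages = $1,326.21 − $175.73 = $1,150.48
State withholding: $1,150.48 × 0.0325 = $37.39
Social Security (OASDI): $1,326.21 × 0.05 = $66.31
Legal plan premium: $132.38
Total deductions = $106.10 + $69.63 + $37.39 + $66.31 + $132.38 = $411.81
Net pay = $1,326.21 − $411.81 = $914.40

$914.40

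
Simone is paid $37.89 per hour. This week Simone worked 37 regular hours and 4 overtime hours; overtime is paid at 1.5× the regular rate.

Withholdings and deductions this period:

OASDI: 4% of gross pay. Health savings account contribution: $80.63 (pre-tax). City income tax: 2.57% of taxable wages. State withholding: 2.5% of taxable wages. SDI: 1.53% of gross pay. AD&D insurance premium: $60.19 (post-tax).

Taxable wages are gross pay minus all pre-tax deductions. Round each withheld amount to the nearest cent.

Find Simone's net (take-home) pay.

$1319.83

Regular pay: 37 × $37.89 = $1401.93
Overtime pay: 4 × $37.89 × 1.5 = $227.34
Gross pay = $1401.93 + $227.34 = $1629.27
Health savings account contribution: $80.63
Taxable wages = $1629.27 − $80.63 = $1548.64
State withholding: $1548.64 × 0.025 = $38.72
City income tax: $1548.64 × 0.0257 = $39.80
OASDI: $1629.27 × 0.04 = $65.17
SDI: $1629.27 × 0.0153 = $24.93
AD&D insurance premium: $60.19
Total deductions = $80.63 + $38.72 + $39.80 + $65.17 + $24.93 + $60.19 = $309.44
Net pay = $1629.27 − $309.44 = $1319.83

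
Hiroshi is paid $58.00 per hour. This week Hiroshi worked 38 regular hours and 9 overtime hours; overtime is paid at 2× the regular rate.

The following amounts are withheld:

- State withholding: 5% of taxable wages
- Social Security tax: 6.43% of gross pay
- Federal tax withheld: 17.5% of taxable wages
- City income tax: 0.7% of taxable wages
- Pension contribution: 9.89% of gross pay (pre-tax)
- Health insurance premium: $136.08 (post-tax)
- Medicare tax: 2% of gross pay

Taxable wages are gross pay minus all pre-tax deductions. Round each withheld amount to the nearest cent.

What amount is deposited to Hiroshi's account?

Regular pay: 38 × $58.00 = $2,204.00
Overtime pay: 9 × $58.00 × 2 = $1,044.00
Gross pay = $2,204.00 + $1,044.00 = $3,248.00
Pension contribution: $3,248.00 × 0.0989 = $321.23
Taxable wages = $3,248.00 − $321.23 = $2,926.77
City income tax: $2,926.77 × 0.007 = $20.49
State withholding: $2,926.77 × 0.05 = $146.34
Federal tax withheld: $2,926.77 × 0.175 = $512.18
Social Security tax: $3,248.00 × 0.0643 = $208.85
Medicare tax: $3,248.00 × 0.02 = $64.96
Health insurance premium: $136.08
Total deductions = $321.23 + $20.49 + $146.34 + $512.18 + $208.85 + $64.96 + $136.08 = $1,410.13
Net pay = $3,248.00 − $1,410.13 = $1,837.87

$1,837.87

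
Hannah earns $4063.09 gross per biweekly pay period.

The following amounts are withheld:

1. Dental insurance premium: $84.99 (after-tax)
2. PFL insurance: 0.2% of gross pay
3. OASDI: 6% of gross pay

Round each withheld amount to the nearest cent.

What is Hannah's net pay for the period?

PFL insurance: $4063.09 × 0.002 = $8.13
OASDI: $4063.09 × 0.06 = $243.79
Dental insurance premium: $84.99
Total deductions = $8.13 + $243.79 + $84.99 = $336.91
Net pay = $4063.09 − $336.91 = $3726.18

$3726.18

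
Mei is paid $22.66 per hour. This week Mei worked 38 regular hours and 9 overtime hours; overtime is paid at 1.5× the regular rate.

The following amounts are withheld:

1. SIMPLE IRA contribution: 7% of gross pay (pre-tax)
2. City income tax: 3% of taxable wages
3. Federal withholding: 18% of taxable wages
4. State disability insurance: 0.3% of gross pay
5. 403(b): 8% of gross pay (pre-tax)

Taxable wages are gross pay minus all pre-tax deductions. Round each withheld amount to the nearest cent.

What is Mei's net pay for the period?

$780.13

Regular pay: 38 × $22.66 = $861.08
Overtime pay: 9 × $22.66 × 1.5 = $305.91
Gross pay = $861.08 + $305.91 = $1,166.99
SIMPLE IRA contribution: $1,166.99 × 0.07 = $81.69
403(b): $1,166.99 × 0.08 = $93.36
Pre-tax total = $81.69 + $93.36 = $175.05
Taxable wages = $1,166.99 − $175.05 = $991.94
City income tax: $991.94 × 0.03 = $29.76
Federal withholding: $991.94 × 0.18 = $178.55
State disability insurance: $1,166.99 × 0.003 = $3.50
Total deductions = $81.69 + $93.36 + $29.76 + $178.55 + $3.50 = $386.86
Net pay = $1,166.99 − $386.86 = $780.13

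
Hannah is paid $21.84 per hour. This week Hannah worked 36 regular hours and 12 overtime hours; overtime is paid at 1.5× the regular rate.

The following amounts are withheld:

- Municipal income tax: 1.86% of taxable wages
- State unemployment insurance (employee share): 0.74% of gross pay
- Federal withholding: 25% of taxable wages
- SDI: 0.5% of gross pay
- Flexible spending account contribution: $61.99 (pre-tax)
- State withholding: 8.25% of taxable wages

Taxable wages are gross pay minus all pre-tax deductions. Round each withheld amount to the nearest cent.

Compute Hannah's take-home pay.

$710.44

Regular pay: 36 × $21.84 = $786.24
Overtime pay: 12 × $21.84 × 1.5 = $393.12
Gross pay = $786.24 + $393.12 = $1,179.36
Flexible spending account contribution: $61.99
Taxable wages = $1,179.36 − $61.99 = $1,117.37
Municipal income tax: $1,117.37 × 0.0186 = $20.78
State withholding: $1,117.37 × 0.0825 = $92.18
Federal withholding: $1,117.37 × 0.25 = $279.34
SDI: $1,179.36 × 0.005 = $5.90
State unemployment insurance (employee share): $1,179.36 × 0.0074 = $8.73
Total deductions = $61.99 + $20.78 + $92.18 + $279.34 + $5.90 + $8.73 = $468.92
Net pay = $1,179.36 − $468.92 = $710.44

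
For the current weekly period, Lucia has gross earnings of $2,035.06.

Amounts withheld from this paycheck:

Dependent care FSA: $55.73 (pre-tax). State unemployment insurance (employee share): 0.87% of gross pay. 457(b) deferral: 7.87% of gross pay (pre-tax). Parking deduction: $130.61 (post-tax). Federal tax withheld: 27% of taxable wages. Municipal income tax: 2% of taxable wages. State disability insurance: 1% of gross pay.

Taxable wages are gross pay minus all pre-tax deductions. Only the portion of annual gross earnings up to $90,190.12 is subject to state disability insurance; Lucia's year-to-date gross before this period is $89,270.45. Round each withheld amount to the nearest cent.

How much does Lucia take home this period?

$1,134.09

Dependent care FSA: $55.73
457(b) deferral: $2,035.06 × 0.0787 = $160.16
Pre-tax total = $55.73 + $160.16 = $215.89
Taxable wages = $2,035.06 − $215.89 = $1,819.17
Municipal income tax: $1,819.17 × 0.02 = $36.38
Federal tax withheld: $1,819.17 × 0.27 = $491.18
State unemployment insurance (employee share): $2,035.06 × 0.0087 = $17.71
State disability insurance: only $90,190.12 − $89,270.45 = $919.67 of this check is subject → $919.67 × 0.01 = $9.20
Parking deduction: $130.61
Total deductions = $55.73 + $160.16 + $36.38 + $491.18 + $17.71 + $9.20 + $130.61 = $900.97
Net pay = $2,035.06 − $900.97 = $1,134.09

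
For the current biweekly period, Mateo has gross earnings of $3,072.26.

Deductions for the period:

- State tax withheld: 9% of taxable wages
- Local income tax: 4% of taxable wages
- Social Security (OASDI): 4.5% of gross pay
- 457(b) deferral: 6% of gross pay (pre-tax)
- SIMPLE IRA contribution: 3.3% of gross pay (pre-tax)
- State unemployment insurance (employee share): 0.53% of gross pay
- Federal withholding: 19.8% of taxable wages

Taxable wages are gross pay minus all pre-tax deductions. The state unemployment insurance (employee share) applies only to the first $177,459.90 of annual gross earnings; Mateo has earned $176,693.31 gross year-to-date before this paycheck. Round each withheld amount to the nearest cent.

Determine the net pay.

SIMPLE IRA contribution: $3,072.26 × 0.033 = $101.38
457(b) deferral: $3,072.26 × 0.06 = $184.34
Pre-tax total = $101.38 + $184.34 = $285.72
Taxable wages = $3,072.26 − $285.72 = $2,786.54
Local income tax: $2,786.54 × 0.04 = $111.46
Federal withholding: $2,786.54 × 0.198 = $551.73
State tax withheld: $2,786.54 × 0.09 = $250.79
State unemployment insurance (employee share): only $177,459.90 − $176,693.31 = $766.59 of this check is subject → $766.59 × 0.0053 = $4.06
Social Security (OASDI): $3,072.26 × 0.045 = $138.25
Total deductions = $101.38 + $184.34 + $111.46 + $551.73 + $250.79 + $4.06 + $138.25 = $1,342.01
Net pay = $3,072.26 − $1,342.01 = $1,730.25

$1,730.25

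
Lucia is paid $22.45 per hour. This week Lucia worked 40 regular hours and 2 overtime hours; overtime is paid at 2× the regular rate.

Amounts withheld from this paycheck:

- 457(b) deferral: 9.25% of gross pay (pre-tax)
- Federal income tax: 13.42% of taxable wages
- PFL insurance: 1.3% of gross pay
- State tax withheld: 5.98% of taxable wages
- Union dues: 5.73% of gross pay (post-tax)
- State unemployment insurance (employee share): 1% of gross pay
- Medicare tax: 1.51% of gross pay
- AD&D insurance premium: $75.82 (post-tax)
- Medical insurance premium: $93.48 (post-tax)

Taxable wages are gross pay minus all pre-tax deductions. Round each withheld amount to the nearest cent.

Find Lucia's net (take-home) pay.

Regular pay: 40 × $22.45 = $898.00
Overtime pay: 2 × $22.45 × 2 = $89.80
Gross pay = $898.00 + $89.80 = $987.80
457(b) deferral: $987.80 × 0.0925 = $91.37
Taxable wages = $987.80 − $91.37 = $896.43
Federal income tax: $896.43 × 0.1342 = $120.30
State tax withheld: $896.43 × 0.0598 = $53.61
State unemployment insurance (employee share): $987.80 × 0.01 = $9.88
PFL insurance: $987.80 × 0.013 = $12.84
Medicare tax: $987.80 × 0.0151 = $14.92
Medical insurance premium: $93.48
AD&D insurance premium: $75.82
Union dues: $987.80 × 0.0573 = $56.60
Total deductions = $91.37 + $120.30 + $53.61 + $9.88 + $12.84 + $14.92 + $93.48 + $75.82 + $56.60 = $528.82
Net pay = $987.80 − $528.82 = $458.98

$458.98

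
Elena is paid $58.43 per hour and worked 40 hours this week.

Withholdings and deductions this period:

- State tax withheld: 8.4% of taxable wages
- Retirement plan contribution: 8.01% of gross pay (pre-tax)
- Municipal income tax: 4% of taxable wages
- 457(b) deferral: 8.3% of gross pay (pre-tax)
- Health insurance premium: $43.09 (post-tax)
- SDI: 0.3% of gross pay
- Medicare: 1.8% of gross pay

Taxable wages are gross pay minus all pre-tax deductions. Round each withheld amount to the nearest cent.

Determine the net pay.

$1,621.29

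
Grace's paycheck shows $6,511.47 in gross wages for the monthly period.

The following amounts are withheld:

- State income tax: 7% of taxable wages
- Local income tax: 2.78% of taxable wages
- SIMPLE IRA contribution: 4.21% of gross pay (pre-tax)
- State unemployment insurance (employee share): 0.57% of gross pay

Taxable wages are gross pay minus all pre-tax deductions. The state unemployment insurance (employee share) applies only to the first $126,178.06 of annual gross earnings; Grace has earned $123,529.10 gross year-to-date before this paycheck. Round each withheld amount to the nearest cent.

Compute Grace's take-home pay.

SIMPLE IRA contribution: $6,511.47 × 0.0421 = $274.13
Taxable wages = $6,511.47 − $274.13 = $6,237.34
Local income tax: $6,237.34 × 0.0278 = $173.40
State income tax: $6,237.34 × 0.07 = $436.61
State unemployment insurance (employee share): only $126,178.06 − $123,529.10 = $2,648.96 of this check is subject → $2,648.96 × 0.0057 = $15.10
Total deductions = $274.13 + $173.40 + $436.61 + $15.10 = $899.24
Net pay = $6,511.47 − $899.24 = $5,612.23

$5,612.23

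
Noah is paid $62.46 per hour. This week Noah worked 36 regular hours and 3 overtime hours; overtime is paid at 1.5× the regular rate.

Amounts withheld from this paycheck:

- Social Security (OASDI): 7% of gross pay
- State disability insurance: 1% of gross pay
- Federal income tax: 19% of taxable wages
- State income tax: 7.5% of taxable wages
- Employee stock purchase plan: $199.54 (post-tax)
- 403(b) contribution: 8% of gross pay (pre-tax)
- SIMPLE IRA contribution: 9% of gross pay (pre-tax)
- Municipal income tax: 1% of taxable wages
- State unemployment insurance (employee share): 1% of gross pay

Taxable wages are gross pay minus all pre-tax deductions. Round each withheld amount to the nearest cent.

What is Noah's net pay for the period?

Regular pay: 36 × $62.46 = $2,248.56
Overtime pay: 3 × $62.46 × 1.5 = $281.07
Gross pay = $2,248.56 + $281.07 = $2,529.63
SIMPLE IRA contribution: $2,529.63 × 0.09 = $227.67
403(b) contribution: $2,529.63 × 0.08 = $202.37
Pre-tax total = $227.67 + $202.37 = $430.04
Taxable wages = $2,529.63 − $430.04 = $2,099.59
Municipal income tax: $2,099.59 × 0.01 = $21.00
Federal income tax: $2,099.59 × 0.19 = $398.92
State income tax: $2,099.59 × 0.075 = $157.47
State unemployment insurance (employee share): $2,529.63 × 0.01 = $25.30
Social Security (OASDI): $2,529.63 × 0.07 = $177.07
State disability insurance: $2,529.63 × 0.01 = $25.30
Employee stock purchase plan: $199.54
Total deductions = $227.67 + $202.37 + $21.00 + $398.92 + $157.47 + $25.30 + $177.07 + $25.30 + $199.54 = $1,434.64
Net pay = $2,529.63 − $1,434.64 = $1,094.99

$1,094.99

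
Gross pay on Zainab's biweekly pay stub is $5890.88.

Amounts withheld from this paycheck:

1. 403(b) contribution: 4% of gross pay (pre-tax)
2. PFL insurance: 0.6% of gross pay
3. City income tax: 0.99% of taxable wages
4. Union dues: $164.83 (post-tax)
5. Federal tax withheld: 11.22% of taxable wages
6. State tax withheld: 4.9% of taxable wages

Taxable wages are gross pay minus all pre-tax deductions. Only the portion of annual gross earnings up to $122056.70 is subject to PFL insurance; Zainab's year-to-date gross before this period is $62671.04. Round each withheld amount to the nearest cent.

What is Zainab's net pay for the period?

$4487.44

403(b) contribution: $5890.88 × 0.04 = $235.64
Taxable wages = $5890.88 − $235.64 = $5655.24
State tax withheld: $5655.24 × 0.049 = $277.11
City income tax: $5655.24 × 0.0099 = $55.99
Federal tax withheld: $5655.24 × 0.1122 = $634.52
PFL insurance: cap not yet reached, full $5890.88 is subject → $5890.88 × 0.006 = $35.35
Union dues: $164.83
Total deductions = $235.64 + $277.11 + $55.99 + $634.52 + $35.35 + $164.83 = $1403.44
Net pay = $5890.88 − $1403.44 = $4487.44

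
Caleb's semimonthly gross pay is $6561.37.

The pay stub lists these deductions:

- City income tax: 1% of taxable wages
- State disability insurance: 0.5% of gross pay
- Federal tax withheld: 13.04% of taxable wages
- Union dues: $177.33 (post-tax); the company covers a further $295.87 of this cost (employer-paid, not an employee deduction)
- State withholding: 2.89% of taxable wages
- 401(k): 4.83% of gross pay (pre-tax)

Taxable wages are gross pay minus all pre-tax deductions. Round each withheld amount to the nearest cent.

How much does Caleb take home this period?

$4977.14

401(k): $6561.37 × 0.0483 = $316.91
Taxable wages = $6561.37 − $316.91 = $6244.46
City income tax: $6244.46 × 0.01 = $62.44
State withholding: $6244.46 × 0.0289 = $180.46
Federal tax withheld: $6244.46 × 0.1304 = $814.28
State disability insurance: $6561.37 × 0.005 = $32.81
Union dues: $177.33
(Employer's $295.87 toward union dues is not withheld from the employee.)
Total deductions = $316.91 + $62.44 + $180.46 + $814.28 + $32.81 + $177.33 = $1584.23
Net pay = $6561.37 − $1584.23 = $4977.14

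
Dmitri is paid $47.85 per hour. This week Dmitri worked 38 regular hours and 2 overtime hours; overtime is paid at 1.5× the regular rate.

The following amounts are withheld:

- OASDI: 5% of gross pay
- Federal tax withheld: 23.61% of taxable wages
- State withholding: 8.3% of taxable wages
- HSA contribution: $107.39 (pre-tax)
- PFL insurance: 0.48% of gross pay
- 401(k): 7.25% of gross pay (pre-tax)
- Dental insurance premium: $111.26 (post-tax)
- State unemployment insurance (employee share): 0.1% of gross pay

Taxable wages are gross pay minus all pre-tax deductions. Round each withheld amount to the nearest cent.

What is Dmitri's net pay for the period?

Regular pay: 38 × $47.85 = $1818.30
Overtime pay: 2 × $47.85 × 1.5 = $143.55
Gross pay = $1818.30 + $143.55 = $1961.85
HSA contribution: $107.39
401(k): $1961.85 × 0.0725 = $142.23
Pre-tax total = $107.39 + $142.23 = $249.62
Taxable wages = $1961.85 − $249.62 = $1712.23
State withholding: $1712.23 × 0.083 = $142.12
Federal tax withheld: $1712.23 × 0.2361 = $404.26
OASDI: $1961.85 × 0.05 = $98.09
State unemployment insurance (employee share): $1961.85 × 0.001 = $1.96
PFL insurance: $1961.85 × 0.0048 = $9.42
Dental insurance premium: $111.26
Total deductions = $107.39 + $142.23 + $142.12 + $404.26 + $98.09 + $1.96 + $9.42 + $111.26 = $1016.73
Net pay = $1961.85 − $1016.73 = $945.12

$945.12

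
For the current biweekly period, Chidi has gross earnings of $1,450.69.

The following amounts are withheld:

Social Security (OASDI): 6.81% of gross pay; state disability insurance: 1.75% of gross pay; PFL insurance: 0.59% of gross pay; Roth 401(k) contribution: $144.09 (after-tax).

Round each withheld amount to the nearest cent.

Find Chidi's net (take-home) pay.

PFL insurance: $1,450.69 × 0.0059 = $8.56
Social Security (OASDI): $1,450.69 × 0.0681 = $98.79
State disability insurance: $1,450.69 × 0.0175 = $25.39
Roth 401(k) contribution: $144.09
Total deductions = $8.56 + $98.79 + $25.39 + $144.09 = $276.83
Net pay = $1,450.69 − $276.83 = $1,173.86

$1,173.86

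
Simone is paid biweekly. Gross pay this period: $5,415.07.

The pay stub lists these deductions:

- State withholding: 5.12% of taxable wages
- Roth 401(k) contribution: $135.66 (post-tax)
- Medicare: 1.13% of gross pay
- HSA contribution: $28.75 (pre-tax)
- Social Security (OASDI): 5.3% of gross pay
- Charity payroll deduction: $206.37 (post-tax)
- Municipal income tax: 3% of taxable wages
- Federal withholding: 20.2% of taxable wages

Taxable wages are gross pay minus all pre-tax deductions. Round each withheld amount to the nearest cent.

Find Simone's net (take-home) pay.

$3,170.69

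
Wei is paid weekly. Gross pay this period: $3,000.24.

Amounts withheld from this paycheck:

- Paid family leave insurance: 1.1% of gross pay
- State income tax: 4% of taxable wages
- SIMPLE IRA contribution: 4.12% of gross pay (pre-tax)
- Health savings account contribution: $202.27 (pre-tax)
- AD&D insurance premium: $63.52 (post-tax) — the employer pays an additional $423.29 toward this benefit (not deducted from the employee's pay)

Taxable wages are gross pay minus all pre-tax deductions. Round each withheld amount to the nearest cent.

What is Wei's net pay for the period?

Health savings account contribution: $202.27
SIMPLE IRA contribution: $3,000.24 × 0.0412 = $123.61
Pre-tax total = $202.27 + $123.61 = $325.88
Taxable wages = $3,000.24 − $325.88 = $2,674.36
State income tax: $2,674.36 × 0.04 = $106.97
Paid family leave insurance: $3,000.24 × 0.011 = $33.00
AD&D insurance premium: $63.52
(Employer's $423.29 toward AD&D insurance premium is not withheld from the employee.)
Total deductions = $202.27 + $123.61 + $106.97 + $33.00 + $63.52 = $529.37
Net pay = $3,000.24 − $529.37 = $2,470.87

$2,470.87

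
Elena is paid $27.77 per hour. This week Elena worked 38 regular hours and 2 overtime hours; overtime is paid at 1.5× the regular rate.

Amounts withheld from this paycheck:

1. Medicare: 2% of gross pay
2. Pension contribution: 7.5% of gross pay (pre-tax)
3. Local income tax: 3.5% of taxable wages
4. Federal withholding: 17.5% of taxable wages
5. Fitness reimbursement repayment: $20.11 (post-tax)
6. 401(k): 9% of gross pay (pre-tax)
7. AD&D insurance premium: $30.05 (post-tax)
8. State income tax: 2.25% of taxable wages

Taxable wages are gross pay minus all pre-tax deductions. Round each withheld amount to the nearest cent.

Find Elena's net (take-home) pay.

$656.75

Regular pay: 38 × $27.77 = $1055.26
Overtime pay: 2 × $27.77 × 1.5 = $83.31
Gross pay = $1055.26 + $83.31 = $1138.57
401(k): $1138.57 × 0.09 = $102.47
Pension contribution: $1138.57 × 0.075 = $85.39
Pre-tax total = $102.47 + $85.39 = $187.86
Taxable wages = $1138.57 − $187.86 = $950.71
Local income tax: $950.71 × 0.035 = $33.27
Federal withholding: $950.71 × 0.175 = $166.37
State income tax: $950.71 × 0.0225 = $21.39
Medicare: $1138.57 × 0.02 = $22.77
AD&D insurance premium: $30.05
Fitness reimbursement repayment: $20.11
Total deductions = $102.47 + $85.39 + $33.27 + $166.37 + $21.39 + $22.77 + $30.05 + $20.11 = $481.82
Net pay = $1138.57 − $481.82 = $656.75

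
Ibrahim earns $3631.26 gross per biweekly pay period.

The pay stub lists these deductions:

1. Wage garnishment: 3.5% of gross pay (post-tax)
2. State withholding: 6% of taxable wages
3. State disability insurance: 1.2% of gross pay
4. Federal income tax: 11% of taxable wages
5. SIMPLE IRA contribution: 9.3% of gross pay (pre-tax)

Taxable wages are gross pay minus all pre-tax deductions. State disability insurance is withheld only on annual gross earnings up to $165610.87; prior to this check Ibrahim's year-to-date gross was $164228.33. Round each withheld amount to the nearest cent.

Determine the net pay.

SIMPLE IRA contribution: $3631.26 × 0.093 = $337.71
Taxable wages = $3631.26 − $337.71 = $3293.55
Federal income tax: $3293.55 × 0.11 = $362.29
State withholding: $3293.55 × 0.06 = $197.61
State disability insurance: only $165610.87 − $164228.33 = $1382.54 of this check is subject → $1382.54 × 0.012 = $16.59
Wage garnishment: $3631.26 × 0.035 = $127.09
Total deductions = $337.71 + $362.29 + $197.61 + $16.59 + $127.09 = $1041.29
Net pay = $3631.26 − $1041.29 = $2589.97

$2589.97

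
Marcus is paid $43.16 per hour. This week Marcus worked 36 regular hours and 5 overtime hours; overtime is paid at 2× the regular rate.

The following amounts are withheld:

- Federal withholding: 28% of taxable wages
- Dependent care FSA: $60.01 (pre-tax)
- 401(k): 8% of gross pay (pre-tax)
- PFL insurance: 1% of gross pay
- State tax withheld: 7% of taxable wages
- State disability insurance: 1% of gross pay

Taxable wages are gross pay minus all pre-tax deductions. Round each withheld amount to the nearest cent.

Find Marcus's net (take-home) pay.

Regular pay: 36 × $43.16 = $1,553.76
Overtime pay: 5 × $43.16 × 2 = $431.60
Gross pay = $1,553.76 + $431.60 = $1,985.36
Dependent care FSA: $60.01
401(k): $1,985.36 × 0.08 = $158.83
Pre-tax total = $60.01 + $158.83 = $218.84
Taxable wages = $1,985.36 − $218.84 = $1,766.52
Federal withholding: $1,766.52 × 0.28 = $494.63
State tax withheld: $1,766.52 × 0.07 = $123.66
State disability insurance: $1,985.36 × 0.01 = $19.85
PFL insurance: $1,985.36 × 0.01 = $19.85
Total deductions = $60.01 + $158.83 + $494.63 + $123.66 + $19.85 + $19.85 = $876.83
Net pay = $1,985.36 − $876.83 = $1,108.53

$1,108.53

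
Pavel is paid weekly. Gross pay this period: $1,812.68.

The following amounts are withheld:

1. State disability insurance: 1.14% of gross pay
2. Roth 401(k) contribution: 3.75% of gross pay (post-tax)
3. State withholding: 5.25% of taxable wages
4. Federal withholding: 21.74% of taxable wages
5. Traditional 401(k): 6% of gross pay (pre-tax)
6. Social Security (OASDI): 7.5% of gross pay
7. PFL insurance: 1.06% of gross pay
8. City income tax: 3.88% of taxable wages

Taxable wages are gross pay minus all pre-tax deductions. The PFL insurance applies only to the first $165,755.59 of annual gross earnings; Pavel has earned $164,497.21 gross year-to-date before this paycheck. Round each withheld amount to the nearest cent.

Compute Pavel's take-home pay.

Traditional 401(k): $1,812.68 × 0.06 = $108.76
Taxable wages = $1,812.68 − $108.76 = $1,703.92
City income tax: $1,703.92 × 0.0388 = $66.11
Federal withholding: $1,703.92 × 0.2174 = $370.43
State withholding: $1,703.92 × 0.0525 = $89.46
Social Security (OASDI): $1,812.68 × 0.075 = $135.95
State disability insurance: $1,812.68 × 0.0114 = $20.66
PFL insurance: only $165,755.59 − $164,497.21 = $1,258.38 of this check is subject → $1,258.38 × 0.0106 = $13.34
Roth 401(k) contribution: $1,812.68 × 0.0375 = $67.98
Total deductions = $108.76 + $66.11 + $370.43 + $89.46 + $135.95 + $20.66 + $13.34 + $67.98 = $872.69
Net pay = $1,812.68 − $872.69 = $939.99

$939.99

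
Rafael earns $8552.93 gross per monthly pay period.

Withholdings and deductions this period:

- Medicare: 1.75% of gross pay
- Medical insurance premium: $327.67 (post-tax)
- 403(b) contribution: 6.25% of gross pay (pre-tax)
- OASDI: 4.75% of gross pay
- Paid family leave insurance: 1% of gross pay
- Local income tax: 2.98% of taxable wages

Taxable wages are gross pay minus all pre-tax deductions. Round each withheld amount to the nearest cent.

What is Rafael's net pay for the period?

403(b) contribution: $8552.93 × 0.0625 = $534.56
Taxable wages = $8552.93 − $534.56 = $8018.37
Local income tax: $8018.37 × 0.0298 = $238.95
Paid family leave insurance: $8552.93 × 0.01 = $85.53
OASDI: $8552.93 × 0.0475 = $406.26
Medicare: $8552.93 × 0.0175 = $149.68
Medical insurance premium: $327.67
Total deductions = $534.56 + $238.95 + $85.53 + $406.26 + $149.68 + $327.67 = $1742.65
Net pay = $8552.93 − $1742.65 = $6810.28

$6810.28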